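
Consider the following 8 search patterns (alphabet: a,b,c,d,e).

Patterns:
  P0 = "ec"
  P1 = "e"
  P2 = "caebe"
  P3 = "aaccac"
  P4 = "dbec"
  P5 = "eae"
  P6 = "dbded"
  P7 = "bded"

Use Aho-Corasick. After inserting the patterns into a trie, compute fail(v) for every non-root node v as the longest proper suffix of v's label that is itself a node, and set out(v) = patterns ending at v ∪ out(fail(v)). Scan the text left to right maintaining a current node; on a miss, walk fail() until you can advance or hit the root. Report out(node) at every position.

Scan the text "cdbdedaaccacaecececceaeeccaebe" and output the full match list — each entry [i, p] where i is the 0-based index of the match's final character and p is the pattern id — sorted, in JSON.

Build automaton:
Trie nodes:
  n0 'ε': a→8 b→23 c→3 d→14 e→1
  n1 'e': a→18 c→2  ←P1
  n2 'ec': ·  ←P0
  n3 'c': a→4
  n4 'ca': e→5
  n5 'cae': b→6
  n6 'caeb': e→7
  n7 'caebe': ·  ←P2
  n8 'a': a→9
  n9 'aa': c→10
  n10 'aac': c→11
  n11 'aacc': a→12
  n12 'aacca': c→13
  n13 'aaccac': ·  ←P3
  n14 'd': b→15
  n15 'db': d→20 e→16
  n16 'dbe': c→17
  n17 'dbec': ·  ←P4
  n18 'ea': e→19
  n19 'eae': ·  ←P5
  n20 'dbd': e→21
  n21 'dbde': d→22
  n22 'dbded': ·  ←P6
  n23 'b': d→24
  n24 'bd': e→25
  n25 'bde': d→26
  n26 'bded': ·  ←P7

BFS fail/out derivation:
  n1('e'): parent n0 fail=0; on 'e' 0 → fail=0;  out {1}∪∅={1}
  n3('c'): parent n0 fail=0; on 'c' 0 → fail=0;  out ∅∪∅=∅
  n8('a'): parent n0 fail=0; on 'a' 0 → fail=0;  out ∅∪∅=∅
  n14('d'): parent n0 fail=0; on 'd' 0 → fail=0;  out ∅∪∅=∅
  n23('b'): parent n0 fail=0; on 'b' 0 → fail=0;  out ∅∪∅=∅
  n2('ec'): parent n1 fail=0; on 'c' 0 → fail=3;  out {0}∪∅={0}
  n4('ca'): parent n3 fail=0; on 'a' 0 → fail=8;  out ∅∪∅=∅
  n9('aa'): parent n8 fail=0; on 'a' 0 → fail=8;  out ∅∪∅=∅
  n15('db'): parent n14 fail=0; on 'b' 0 → fail=23;  out ∅∪∅=∅
  n18('ea'): parent n1 fail=0; on 'a' 0 → fail=8;  out ∅∪∅=∅
  n24('bd'): parent n23 fail=0; on 'd' 0 → fail=14;  out ∅∪∅=∅
  n5('cae'): parent n4 fail=8; on 'e' 8→0 → fail=1;  out ∅∪{1}={1}
  n10('aac'): parent n9 fail=8; on 'c' 8→0 → fail=3;  out ∅∪∅=∅
  n16('dbe'): parent n15 fail=23; on 'e' 23→0 → fail=1;  out ∅∪{1}={1}
  n19('eae'): parent n18 fail=8; on 'e' 8→0 → fail=1;  out {5}∪{1}={1,5}
  n20('dbd'): parent n15 fail=23; on 'd' 23 → fail=24;  out ∅∪∅=∅
  n25('bde'): parent n24 fail=14; on 'e' 14→0 → fail=1;  out ∅∪{1}={1}
  n6('caeb'): parent n5 fail=1; on 'b' 1→0 → fail=23;  out ∅∪∅=∅
  n11('aacc'): parent n10 fail=3; on 'c' 3→0 → fail=3;  out ∅∪∅=∅
  n17('dbec'): parent n16 fail=1; on 'c' 1 → fail=2;  out {4}∪{0}={0,4}
  n21('dbde'): parent n20 fail=24; on 'e' 24 → fail=25;  out ∅∪{1}={1}
  n26('bded'): parent n25 fail=1; on 'd' 1→0 → fail=14;  out {7}∪∅={7}
  n7('caebe'): parent n6 fail=23; on 'e' 23→0 → fail=1;  out {2}∪{1}={1,2}
  n12('aacca'): parent n11 fail=3; on 'a' 3 → fail=4;  out ∅∪∅=∅
  n22('dbded'): parent n21 fail=25; on 'd' 25 → fail=26;  out {6}∪{7}={6,7}
  n13('aaccac'): parent n12 fail=4; on 'c' 4→8→0 → fail=3;  out {3}∪∅={3}

Text stream:
pos 0 'c': at 3
pos 1 'd': at 14 (via fail)
pos 2 'b': at 15
pos 3 'd': at 20
pos 4 'e': at 21  emit P1@[4:4]
pos 5 'd': at 22  emit P6@[1:5],P7@[2:5]
pos 6 'a': at 8 (via fail)
pos 7 'a': at 9
pos 8 'c': at 10
pos 9 'c': at 11
pos 10 'a': at 12
pos 11 'c': at 13  emit P3@[6:11]
pos 12 'a': at 4 (via fail)
pos 13 'e': at 5  emit P1@[13:13]
pos 14 'c': at 2 (via fail)  emit P0@[13:14]
pos 15 'e': at 1 (via fail)  emit P1@[15:15]
pos 16 'c': at 2  emit P0@[15:16]
pos 17 'e': at 1 (via fail)  emit P1@[17:17]
pos 18 'c': at 2  emit P0@[17:18]
pos 19 'c': at 3 (via fail)
pos 20 'e': at 1 (via fail)  emit P1@[20:20]
pos 21 'a': at 18
pos 22 'e': at 19  emit P1@[22:22],P5@[20:22]
pos 23 'e': at 1 (via fail)  emit P1@[23:23]
pos 24 'c': at 2  emit P0@[23:24]
pos 25 'c': at 3 (via fail)
pos 26 'a': at 4
pos 27 'e': at 5  emit P1@[27:27]
pos 28 'b': at 6
pos 29 'e': at 7  emit P1@[29:29],P2@[25:29]

Result: [[4,1],[5,6],[5,7],[11,3],[13,1],[14,0],[15,1],[16,0],[17,1],[18,0],[20,1],[22,1],[22,5],[23,1],[24,0],[27,1],[29,1],[29,2]]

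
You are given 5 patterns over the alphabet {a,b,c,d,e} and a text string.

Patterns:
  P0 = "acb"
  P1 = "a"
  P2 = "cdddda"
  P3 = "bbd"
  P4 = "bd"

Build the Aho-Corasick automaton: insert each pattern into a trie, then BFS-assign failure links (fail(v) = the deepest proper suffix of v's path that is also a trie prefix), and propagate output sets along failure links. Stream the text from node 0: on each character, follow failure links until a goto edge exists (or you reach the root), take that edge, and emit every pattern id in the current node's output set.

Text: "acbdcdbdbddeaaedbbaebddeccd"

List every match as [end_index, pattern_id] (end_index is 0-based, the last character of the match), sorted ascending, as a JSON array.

Build:
Trie (insert patterns):
  n0 'ε': a→1 b→10 c→4
  n1 'a': c→2  [P1 ends]
  n2 'ac': b→3
  n3 'acb': ·  [P0 ends]
  n4 'c': d→5
  n5 'cd': d→6
  n6 'cdd': d→7
  n7 'cddd': d→8
  n8 'cdddd': a→9
  n9 'cdddda': ·  [P2 ends]
  n10 'b': b→11 d→13
  n11 'bb': d→12
  n12 'bbd': ·  [P3 ends]
  n13 'bd': ·  [P4 ends]

Failure links (BFS by depth):
  n1('a'): parent n0 fail=0; on 'a' 0 → fail=0;  out {1}∪∅={1}
  n4('c'): parent n0 fail=0; on 'c' 0 → fail=0;  out ∅∪∅=∅
  n10('b'): parent n0 fail=0; on 'b' 0 → fail=0;  out ∅∪∅=∅
  n2('ac'): parent n1 fail=0; on 'c' 0 → fail=4;  out ∅∪∅=∅
  n5('cd'): parent n4 fail=0; on 'd' 0 → fail=0;  out ∅∪∅=∅
  n11('bb'): parent n10 fail=0; on 'b' 0 → fail=10;  out ∅∪∅=∅
  n13('bd'): parent n10 fail=0; on 'd' 0 → fail=0;  out {4}∪∅={4}
  n3('acb'): parent n2 fail=4; on 'b' 4→0 → fail=10;  out {0}∪∅={0}
  n6('cdd'): parent n5 fail=0; on 'd' 0 → fail=0;  out ∅∪∅=∅
  n12('bbd'): parent n11 fail=10; on 'd' 10 → fail=13;  out {3}∪{4}={3,4}
  n7('cddd'): parent n6 fail=0; on 'd' 0 → fail=0;  out ∅∪∅=∅
  n8('cdddd'): parent n7 fail=0; on 'd' 0 → fail=0;  out ∅∪∅=∅
  n9('cdddda'): parent n8 fail=0; on 'a' 0 → fail=1;  out {2}∪{1}={1,2}

Scan:
[0] read 'a'  n0⇒n1  emit P1@[0:0]
[1] read 'c'  n1⇒n2
[2] read 'b'  n2⇒n3  emit P0@[0:2]
[3] read 'd'  n3⇒n13 (via fail)  emit P4@[2:3]
[4] read 'c'  n13⇒n4 (via fail)
[5] read 'd'  n4⇒n5
[6] read 'b'  n5⇒n10 (via fail)
[7] read 'd'  n10⇒n13  emit P4@[6:7]
[8] read 'b'  n13⇒n10 (via fail)
[9] read 'd'  n10⇒n13  emit P4@[8:9]
[10] read 'd'  n13⇒n0 (via fail)
[11] read 'e'  n0⇒n0
[12] read 'a'  n0⇒n1  emit P1@[12:12]
[13] read 'a'  n1⇒n1 (via fail)  emit P1@[13:13]
[14] read 'e'  n1⇒n0 (via fail)
[15] read 'd'  n0⇒n0
[16] read 'b'  n0⇒n10
[17] read 'b'  n10⇒n11
[18] read 'a'  n11⇒n1 (via fail)  emit P1@[18:18]
[19] read 'e'  n1⇒n0 (via fail)
[20] read 'b'  n0⇒n10
[21] read 'd'  n10⇒n13  emit P4@[20:21]
[22] read 'd'  n13⇒n0 (via fail)
[23] read 'e'  n0⇒n0
[24] read 'c'  n0⇒n4
[25] read 'c'  n4⇒n4 (via fail)
[26] read 'd'  n4⇒n5

Matches: [[0,1],[2,0],[3,4],[7,4],[9,4],[12,1],[13,1],[18,1],[21,4]]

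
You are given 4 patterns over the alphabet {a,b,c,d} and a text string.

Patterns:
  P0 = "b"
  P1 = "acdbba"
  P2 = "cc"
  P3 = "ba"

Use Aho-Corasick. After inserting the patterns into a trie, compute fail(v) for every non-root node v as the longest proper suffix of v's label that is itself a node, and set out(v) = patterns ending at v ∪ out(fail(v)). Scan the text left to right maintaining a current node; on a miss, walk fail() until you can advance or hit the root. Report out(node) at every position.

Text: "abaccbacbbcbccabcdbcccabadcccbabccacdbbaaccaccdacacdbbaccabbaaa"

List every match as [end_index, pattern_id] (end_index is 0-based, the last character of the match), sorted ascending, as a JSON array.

Construct AC machine:
Trie nodes:
  0='ε' goto a→2 b→1 c→8
  1='b' goto a→10  [P0 ends]
  2='a' goto c→3
  3='ac' goto d→4
  4='acd' goto b→5
  5='acdb' goto b→6
  6='acdbb' goto a→7
  7='acdbba' goto ·  [P1 ends]
  8='c' goto c→9
  9='cc' goto ·  [P2 ends]
  10='ba' goto ·  [P3 ends]

Failure links (BFS by depth):
  n1('b'): parent n0 fail=0; on 'b' 0 → fail=0;  out {0}∪∅={0}
  n2('a'): parent n0 fail=0; on 'a' 0 → fail=0;  out ∅∪∅=∅
  n8('c'): parent n0 fail=0; on 'c' 0 → fail=0;  out ∅∪∅=∅
  n3('ac'): parent n2 fail=0; on 'c' 0 → fail=8;  out ∅∪∅=∅
  n9('cc'): parent n8 fail=0; on 'c' 0 → fail=8;  out {2}∪∅={2}
  n10('ba'): parent n1 fail=0; on 'a' 0 → fail=2;  out {3}∪∅={3}
  n4('acd'): parent n3 fail=8; on 'd' 8→0 → fail=0;  out ∅∪∅=∅
  n5('acdb'): parent n4 fail=0; on 'b' 0 → fail=1;  out ∅∪{0}={0}
  n6('acdbb'): parent n5 fail=1; on 'b' 1→0 → fail=1;  out ∅∪{0}={0}
  n7('acdbba'): parent n6 fail=1; on 'a' 1 → fail=10;  out {1}∪{3}={1,3}

Text stream:
[0] read 'a'  n0⇒n2
[1] read 'b'  n2⇒n1 (fail-walked)  ** P0@[1:1]
[2] read 'a'  n1⇒n10  ** P3@[1:2]
[3] read 'c'  n10⇒n3 (fail-walked)
[4] read 'c'  n3⇒n9 (fail-walked)  ** P2@[3:4]
[5] read 'b'  n9⇒n1 (fail-walked)  ** P0@[5:5]
[6] read 'a'  n1⇒n10  ** P3@[5:6]
[7] read 'c'  n10⇒n3 (fail-walked)
[8] read 'b'  n3⇒n1 (fail-walked)  ** P0@[8:8]
[9] read 'b'  n1⇒n1 (fail-walked)  ** P0@[9:9]
[10] read 'c'  n1⇒n8 (fail-walked)
[11] read 'b'  n8⇒n1 (fail-walked)  ** P0@[11:11]
[12] read 'c'  n1⇒n8 (fail-walked)
[13] read 'c'  n8⇒n9  ** P2@[12:13]
[14] read 'a'  n9⇒n2 (fail-walked)
[15] read 'b'  n2⇒n1 (fail-walked)  ** P0@[15:15]
[16] read 'c'  n1⇒n8 (fail-walked)
[17] read 'd'  n8⇒n0 (fail-walked)
[18] read 'b'  n0⇒n1  ** P0@[18:18]
[19] read 'c'  n1⇒n8 (fail-walked)
[20] read 'c'  n8⇒n9  ** P2@[19:20]
[21] read 'c'  n9⇒n9 (fail-walked)  ** P2@[20:21]
[22] read 'a'  n9⇒n2 (fail-walked)
[23] read 'b'  n2⇒n1 (fail-walked)  ** P0@[23:23]
[24] read 'a'  n1⇒n10  ** P3@[23:24]
[25] read 'd'  n10⇒n0 (fail-walked)
[26] read 'c'  n0⇒n8
[27] read 'c'  n8⇒n9  ** P2@[26:27]
[28] read 'c'  n9⇒n9 (fail-walked)  ** P2@[27:28]
[29] read 'b'  n9⇒n1 (fail-walked)  ** P0@[29:29]
[30] read 'a'  n1⇒n10  ** P3@[29:30]
[31] read 'b'  n10⇒n1 (fail-walked)  ** P0@[31:31]
[32] read 'c'  n1⇒n8 (fail-walked)
[33] read 'c'  n8⇒n9  ** P2@[32:33]
[34] read 'a'  n9⇒n2 (fail-walked)
[35] read 'c'  n2⇒n3
[36] read 'd'  n3⇒n4
[37] read 'b'  n4⇒n5  ** P0@[37:37]
[38] read 'b'  n5⇒n6  ** P0@[38:38]
[39] read 'a'  n6⇒n7  ** P1@[34:39],P3@[38:39]
[40] read 'a'  n7⇒n2 (fail-walked)
[41] read 'c'  n2⇒n3
[42] read 'c'  n3⇒n9 (fail-walked)  ** P2@[41:42]
[43] read 'a'  n9⇒n2 (fail-walked)
[44] read 'c'  n2⇒n3
[45] read 'c'  n3⇒n9 (fail-walked)  ** P2@[44:45]
[46] read 'd'  n9⇒n0 (fail-walked)
[47] read 'a'  n0⇒n2
[48] read 'c'  n2⇒n3
[49] read 'a'  n3⇒n2 (fail-walked)
[50] read 'c'  n2⇒n3
[51] read 'd'  n3⇒n4
[52] read 'b'  n4⇒n5  ** P0@[52:52]
[53] read 'b'  n5⇒n6  ** P0@[53:53]
[54] read 'a'  n6⇒n7  ** P1@[49:54],P3@[53:54]
[55] read 'c'  n7⇒n3 (fail-walked)
[56] read 'c'  n3⇒n9 (fail-walked)  ** P2@[55:56]
[57] read 'a'  n9⇒n2 (fail-walked)
[58] read 'b'  n2⇒n1 (fail-walked)  ** P0@[58:58]
[59] read 'b'  n1⇒n1 (fail-walked)  ** P0@[59:59]
[60] read 'a'  n1⇒n10  ** P3@[59:60]
[61] read 'a'  n10⇒n2 (fail-walked)
[62] read 'a'  n2⇒n2 (fail-walked)

All matches (sorted): [[1,0],[2,3],[4,2],[5,0],[6,3],[8,0],[9,0],[11,0],[13,2],[15,0],[18,0],[20,2],[21,2],[23,0],[24,3],[27,2],[28,2],[29,0],[30,3],[31,0],[33,2],[37,0],[38,0],[39,1],[39,3],[42,2],[45,2],[52,0],[53,0],[54,1],[54,3],[56,2],[58,0],[59,0],[60,3]]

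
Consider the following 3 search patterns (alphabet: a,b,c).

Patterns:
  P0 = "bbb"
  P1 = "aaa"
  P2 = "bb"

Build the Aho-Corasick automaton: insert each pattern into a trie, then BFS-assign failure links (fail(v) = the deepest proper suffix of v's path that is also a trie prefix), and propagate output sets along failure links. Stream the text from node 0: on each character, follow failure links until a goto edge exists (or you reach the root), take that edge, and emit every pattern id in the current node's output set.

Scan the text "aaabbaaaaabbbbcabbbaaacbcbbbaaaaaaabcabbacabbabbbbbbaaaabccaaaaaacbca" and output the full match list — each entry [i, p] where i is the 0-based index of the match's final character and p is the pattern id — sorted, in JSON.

Build automaton:
Trie (insert patterns):
  0='ε' goto a→4 b→1
  1='b' goto b→2
  2='bb' goto b→3  ←P2
  3='bbb' goto ·  ←P0
  4='a' goto a→5
  5='aa' goto a→6
  6='aaa' goto ·  ←P1

Failure links (BFS by depth):
  n1('b'): parent n0 fail=0; on 'b' 0 → fail=0;  out ∅∪∅=∅
  n4('a'): parent n0 fail=0; on 'a' 0 → fail=0;  out ∅∪∅=∅
  n2('bb'): parent n1 fail=0; on 'b' 0 → fail=1;  out {2}∪∅={2}
  n5('aa'): parent n4 fail=0; on 'a' 0 → fail=4;  out ∅∪∅=∅
  n3('bbb'): parent n2 fail=1; on 'b' 1 → fail=2;  out {0}∪{2}={0,2}
  n6('aaa'): parent n5 fail=4; on 'a' 4 → fail=5;  out {1}∪∅={1}

Scan:
pos 0 'a': at 4
pos 1 'a': at 5
pos 2 'a': at 6  emit P1@[0:2]
pos 3 'b': at 1 ·f
pos 4 'b': at 2  emit P2@[3:4]
pos 5 'a': at 4 ·f
pos 6 'a': at 5
pos 7 'a': at 6  emit P1@[5:7]
pos 8 'a': at 6 ·f  emit P1@[6:8]
pos 9 'a': at 6 ·f  emit P1@[7:9]
pos 10 'b': at 1 ·f
pos 11 'b': at 2  emit P2@[10:11]
pos 12 'b': at 3  emit P0@[10:12],P2@[11:12]
pos 13 'b': at 3 ·f  emit P0@[11:13],P2@[12:13]
pos 14 'c': at 0 ·f
pos 15 'a': at 4
pos 16 'b': at 1 ·f
pos 17 'b': at 2  emit P2@[16:17]
pos 18 'b': at 3  emit P0@[16:18],P2@[17:18]
pos 19 'a': at 4 ·f
pos 20 'a': at 5
pos 21 'a': at 6  emit P1@[19:21]
pos 22 'c': at 0 ·f
pos 23 'b': at 1
pos 24 'c': at 0 ·f
pos 25 'b': at 1
pos 26 'b': at 2  emit P2@[25:26]
pos 27 'b': at 3  emit P0@[25:27],P2@[26:27]
pos 28 'a': at 4 ·f
pos 29 'a': at 5
pos 30 'a': at 6  emit P1@[28:30]
pos 31 'a': at 6 ·f  emit P1@[29:31]
pos 32 'a': at 6 ·f  emit P1@[30:32]
pos 33 'a': at 6 ·f  emit P1@[31:33]
pos 34 'a': at 6 ·f  emit P1@[32:34]
pos 35 'b': at 1 ·f
pos 36 'c': at 0 ·f
pos 37 'a': at 4
pos 38 'b': at 1 ·f
pos 39 'b': at 2  emit P2@[38:39]
pos 40 'a': at 4 ·f
pos 41 'c': at 0 ·f
pos 42 'a': at 4
pos 43 'b': at 1 ·f
pos 44 'b': at 2  emit P2@[43:44]
pos 45 'a': at 4 ·f
pos 46 'b': at 1 ·f
pos 47 'b': at 2  emit P2@[46:47]
pos 48 'b': at 3  emit P0@[46:48],P2@[47:48]
pos 49 'b': at 3 ·f  emit P0@[47:49],P2@[48:49]
pos 50 'b': at 3 ·f  emit P0@[48:50],P2@[49:50]
pos 51 'b': at 3 ·f  emit P0@[49:51],P2@[50:51]
pos 52 'a': at 4 ·f
pos 53 'a': at 5
pos 54 'a': at 6  emit P1@[52:54]
pos 55 'a': at 6 ·f  emit P1@[53:55]
pos 56 'b': at 1 ·f
pos 57 'c': at 0 ·f
pos 58 'c': at 0
pos 59 'a': at 4
pos 60 'a': at 5
pos 61 'a': at 6  emit P1@[59:61]
pos 62 'a': at 6 ·f  emit P1@[60:62]
pos 63 'a': at 6 ·f  emit P1@[61:63]
pos 64 'a': at 6 ·f  emit P1@[62:64]
pos 65 'c': at 0 ·f
pos 66 'b': at 1
pos 67 'c': at 0 ·f
pos 68 'a': at 4

Result: [[2,1],[4,2],[7,1],[8,1],[9,1],[11,2],[12,0],[12,2],[13,0],[13,2],[17,2],[18,0],[18,2],[21,1],[26,2],[27,0],[27,2],[30,1],[31,1],[32,1],[33,1],[34,1],[39,2],[44,2],[47,2],[48,0],[48,2],[49,0],[49,2],[50,0],[50,2],[51,0],[51,2],[54,1],[55,1],[61,1],[62,1],[63,1],[64,1]]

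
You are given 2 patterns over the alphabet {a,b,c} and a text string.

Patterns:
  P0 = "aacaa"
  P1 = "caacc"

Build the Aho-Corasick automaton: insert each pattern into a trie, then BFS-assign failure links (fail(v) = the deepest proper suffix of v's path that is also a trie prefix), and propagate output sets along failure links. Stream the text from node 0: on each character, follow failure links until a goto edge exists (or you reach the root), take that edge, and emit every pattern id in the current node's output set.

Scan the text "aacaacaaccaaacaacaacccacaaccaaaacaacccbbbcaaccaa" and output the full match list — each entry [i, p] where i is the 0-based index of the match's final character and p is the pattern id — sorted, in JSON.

Build:
Trie (insert patterns):
  0='ε' goto a→1 c→6
  1='a' goto a→2
  2='aa' goto c→3
  3='aac' goto a→4
  4='aaca' goto a→5
  5='aacaa' goto ·  ←P0
  6='c' goto a→7
  7='ca' goto a→8
  8='caa' goto c→9
  9='caac' goto c→10
  10='caacc' goto ·  ←P1

BFS fail/out derivation:
  fail(1) 'a': from fail(0)=0 chase 'a': 0 ⇒ 0;  out=∅∪out(0)=∅
  fail(6) 'c': from fail(0)=0 chase 'c': 0 ⇒ 0;  out=∅∪out(0)=∅
  fail(2) 'aa': from fail(1)=0 chase 'a': 0 ⇒ 1;  out=∅∪out(1)=∅
  fail(7) 'ca': from fail(6)=0 chase 'a': 0 ⇒ 1;  out=∅∪out(1)=∅
  fail(3) 'aac': from fail(2)=1 chase 'c': 1→0 ⇒ 6;  out=∅∪out(6)=∅
  fail(8) 'caa': from fail(7)=1 chase 'a': 1 ⇒ 2;  out=∅∪out(2)=∅
  fail(4) 'aaca': from fail(3)=6 chase 'a': 6 ⇒ 7;  out=∅∪out(7)=∅
  fail(9) 'caac': from fail(8)=2 chase 'c': 2 ⇒ 3;  out=∅∪out(3)=∅
  fail(5) 'aacaa': from fail(4)=7 chase 'a': 7 ⇒ 8;  out={0}∪out(8)={0}
  fail(10) 'caacc': from fail(9)=3 chase 'c': 3→6→0 ⇒ 6;  out={1}∪out(6)={1}

Text stream:
pos 0 'a': at 1
pos 1 'a': at 2
pos 2 'c': at 3
pos 3 'a': at 4
pos 4 'a': at 5  emit P0@[0:4]
pos 5 'c': at 9 (fail-walked)
pos 6 'a': at 4 (fail-walked)
pos 7 'a': at 5  emit P0@[3:7]
pos 8 'c': at 9 (fail-walked)
pos 9 'c': at 10  emit P1@[5:9]
pos 10 'a': at 7 (fail-walked)
pos 11 'a': at 8
pos 12 'a': at 2 (fail-walked)
pos 13 'c': at 3
pos 14 'a': at 4
pos 15 'a': at 5  emit P0@[11:15]
pos 16 'c': at 9 (fail-walked)
pos 17 'a': at 4 (fail-walked)
pos 18 'a': at 5  emit P0@[14:18]
pos 19 'c': at 9 (fail-walked)
pos 20 'c': at 10  emit P1@[16:20]
pos 21 'c': at 6 (fail-walked)
pos 22 'a': at 7
pos 23 'c': at 6 (fail-walked)
pos 24 'a': at 7
pos 25 'a': at 8
pos 26 'c': at 9
pos 27 'c': at 10  emit P1@[23:27]
pos 28 'a': at 7 (fail-walked)
pos 29 'a': at 8
pos 30 'a': at 2 (fail-walked)
pos 31 'a': at 2 (fail-walked)
pos 32 'c': at 3
pos 33 'a': at 4
pos 34 'a': at 5  emit P0@[30:34]
pos 35 'c': at 9 (fail-walked)
pos 36 'c': at 10  emit P1@[32:36]
pos 37 'c': at 6 (fail-walked)
pos 38 'b': at 0 (fail-walked)
pos 39 'b': at 0
pos 40 'b': at 0
pos 41 'c': at 6
pos 42 'a': at 7
pos 43 'a': at 8
pos 44 'c': at 9
pos 45 'c': at 10  emit P1@[41:45]
pos 46 'a': at 7 (fail-walked)
pos 47 'a': at 8

All matches (sorted): [[4,0],[7,0],[9,1],[15,0],[18,0],[20,1],[27,1],[34,0],[36,1],[45,1]]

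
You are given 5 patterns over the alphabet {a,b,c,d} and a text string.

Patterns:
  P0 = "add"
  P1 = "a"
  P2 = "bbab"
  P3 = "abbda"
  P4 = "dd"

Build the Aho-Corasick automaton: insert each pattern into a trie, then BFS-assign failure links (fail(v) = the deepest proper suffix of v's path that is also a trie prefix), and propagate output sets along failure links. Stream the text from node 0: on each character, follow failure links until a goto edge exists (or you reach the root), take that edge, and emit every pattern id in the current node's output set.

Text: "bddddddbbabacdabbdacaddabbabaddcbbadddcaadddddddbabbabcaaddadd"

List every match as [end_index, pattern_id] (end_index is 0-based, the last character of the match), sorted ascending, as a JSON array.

Build:
Trie nodes:
  n0 'ε': a→1 b→4 d→12
  n1 'a': b→8 d→2  ←P1
  n2 'ad': d→3
  n3 'add': ·  ←P0
  n4 'b': b→5
  n5 'bb': a→6
  n6 'bba': b→7
  n7 'bbab': ·  ←P2
  n8 'ab': b→9
  n9 'abb': d→10
  n10 'abbd': a→11
  n11 'abbda': ·  ←P3
  n12 'd': d→13
  n13 'dd': ·  ←P4

Failure links (BFS by depth):
  fail(1) 'a': from fail(0)=0 chase 'a': 0 ⇒ 0;  out={1}∪out(0)={1}
  fail(4) 'b': from fail(0)=0 chase 'b': 0 ⇒ 0;  out=∅∪out(0)=∅
  fail(12) 'd': from fail(0)=0 chase 'd': 0 ⇒ 0;  out=∅∪out(0)=∅
  fail(2) 'ad': from fail(1)=0 chase 'd': 0 ⇒ 12;  out=∅∪out(12)=∅
  fail(5) 'bb': from fail(4)=0 chase 'b': 0 ⇒ 4;  out=∅∪out(4)=∅
  fail(8) 'ab': from fail(1)=0 chase 'b': 0 ⇒ 4;  out=∅∪out(4)=∅
  fail(13) 'dd': from fail(12)=0 chase 'd': 0 ⇒ 12;  out={4}∪out(12)={4}
  fail(3) 'add': from fail(2)=12 chase 'd': 12 ⇒ 13;  out={0}∪out(13)={0,4}
  fail(6) 'bba': from fail(5)=4 chase 'a': 4→0 ⇒ 1;  out=∅∪out(1)={1}
  fail(9) 'abb': from fail(8)=4 chase 'b': 4 ⇒ 5;  out=∅∪out(5)=∅
  fail(7) 'bbab': from fail(6)=1 chase 'b': 1 ⇒ 8;  out={2}∪out(8)={2}
  fail(10) 'abbd': from fail(9)=5 chase 'd': 5→4→0 ⇒ 12;  out=∅∪out(12)=∅
  fail(11) 'abbda': from fail(10)=12 chase 'a': 12→0 ⇒ 1;  out={3}∪out(1)={1,3}

Text stream:
pos 0 'b': at 4
pos 1 'd': at 12 (via fail)
pos 2 'd': at 13  emit P4@[1:2]
pos 3 'd': at 13 (via fail)  emit P4@[2:3]
pos 4 'd': at 13 (via fail)  emit P4@[3:4]
pos 5 'd': at 13 (via fail)  emit P4@[4:5]
pos 6 'd': at 13 (via fail)  emit P4@[5:6]
pos 7 'b': at 4 (via fail)
pos 8 'b': at 5
pos 9 'a': at 6  emit P1@[9:9]
pos 10 'b': at 7  emit P2@[7:10]
pos 11 'a': at 1 (via fail)  emit P1@[11:11]
pos 12 'c': at 0 (via fail)
pos 13 'd': at 12
pos 14 'a': at 1 (via fail)  emit P1@[14:14]
pos 15 'b': at 8
pos 16 'b': at 9
pos 17 'd': at 10
pos 18 'a': at 11  emit P1@[18:18],P3@[14:18]
pos 19 'c': at 0 (via fail)
pos 20 'a': at 1  emit P1@[20:20]
pos 21 'd': at 2
pos 22 'd': at 3  emit P0@[20:22],P4@[21:22]
pos 23 'a': at 1 (via fail)  emit P1@[23:23]
pos 24 'b': at 8
pos 25 'b': at 9
pos 26 'a': at 6 (via fail)  emit P1@[26:26]
pos 27 'b': at 7  emit P2@[24:27]
pos 28 'a': at 1 (via fail)  emit P1@[28:28]
pos 29 'd': at 2
pos 30 'd': at 3  emit P0@[28:30],P4@[29:30]
pos 31 'c': at 0 (via fail)
pos 32 'b': at 4
pos 33 'b': at 5
pos 34 'a': at 6  emit P1@[34:34]
pos 35 'd': at 2 (via fail)
pos 36 'd': at 3  emit P0@[34:36],P4@[35:36]
pos 37 'd': at 13 (via fail)  emit P4@[36:37]
pos 38 'c': at 0 (via fail)
pos 39 'a': at 1  emit P1@[39:39]
pos 40 'a': at 1 (via fail)  emit P1@[40:40]
pos 41 'd': at 2
pos 42 'd': at 3  emit P0@[40:42],P4@[41:42]
pos 43 'd': at 13 (via fail)  emit P4@[42:43]
pos 44 'd': at 13 (via fail)  emit P4@[43:44]
pos 45 'd': at 13 (via fail)  emit P4@[44:45]
pos 46 'd': at 13 (via fail)  emit P4@[45:46]
pos 47 'd': at 13 (via fail)  emit P4@[46:47]
pos 48 'b': at 4 (via fail)
pos 49 'a': at 1 (via fail)  emit P1@[49:49]
pos 50 'b': at 8
pos 51 'b': at 9
pos 52 'a': at 6 (via fail)  emit P1@[52:52]
pos 53 'b': at 7  emit P2@[50:53]
pos 54 'c': at 0 (via fail)
pos 55 'a': at 1  emit P1@[55:55]
pos 56 'a': at 1 (via fail)  emit P1@[56:56]
pos 57 'd': at 2
pos 58 'd': at 3  emit P0@[56:58],P4@[57:58]
pos 59 'a': at 1 (via fail)  emit P1@[59:59]
pos 60 'd': at 2
pos 61 'd': at 3  emit P0@[59:61],P4@[60:61]

Result: [[2,4],[3,4],[4,4],[5,4],[6,4],[9,1],[10,2],[11,1],[14,1],[18,1],[18,3],[20,1],[22,0],[22,4],[23,1],[26,1],[27,2],[28,1],[30,0],[30,4],[34,1],[36,0],[36,4],[37,4],[39,1],[40,1],[42,0],[42,4],[43,4],[44,4],[45,4],[46,4],[47,4],[49,1],[52,1],[53,2],[55,1],[56,1],[58,0],[58,4],[59,1],[61,0],[61,4]]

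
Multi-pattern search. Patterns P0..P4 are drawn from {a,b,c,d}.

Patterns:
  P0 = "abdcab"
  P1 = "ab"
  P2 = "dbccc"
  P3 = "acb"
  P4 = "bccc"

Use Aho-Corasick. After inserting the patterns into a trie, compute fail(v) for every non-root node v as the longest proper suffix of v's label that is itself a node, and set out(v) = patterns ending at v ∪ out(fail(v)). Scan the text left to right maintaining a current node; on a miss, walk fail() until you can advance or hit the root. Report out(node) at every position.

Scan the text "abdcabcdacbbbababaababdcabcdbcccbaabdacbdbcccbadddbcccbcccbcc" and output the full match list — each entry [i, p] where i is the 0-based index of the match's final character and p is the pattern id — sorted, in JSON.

Build automaton:
Trie (insert patterns):
  n0 'ε': a→1 b→14 d→7
  n1 'a': b→2 c→12
  n2 'ab': d→3  ←P1
  n3 'abd': c→4
  n4 'abdc': a→5
  n5 'abdca': b→6
  n6 'abdcab': ·  ←P0
  n7 'd': b→8
  n8 'db': c→9
  n9 'dbc': c→10
  n10 'dbcc': c→11
  n11 'dbccc': ·  ←P2
  n12 'ac': b→13
  n13 'acb': ·  ←P3
  n14 'b': c→15
  n15 'bc': c→16
  n16 'bcc': c→17
  n17 'bccc': ·  ←P4

Failure links (BFS by depth):
  fail(1) 'a': from fail(0)=0 chase 'a': 0 ⇒ 0;  out=∅∪out(0)=∅
  fail(7) 'd': from fail(0)=0 chase 'd': 0 ⇒ 0;  out=∅∪out(0)=∅
  fail(14) 'b': from fail(0)=0 chase 'b': 0 ⇒ 0;  out=∅∪out(0)=∅
  fail(2) 'ab': from fail(1)=0 chase 'b': 0 ⇒ 14;  out={1}∪out(14)={1}
  fail(8) 'db': from fail(7)=0 chase 'b': 0 ⇒ 14;  out=∅∪out(14)=∅
  fail(12) 'ac': from fail(1)=0 chase 'c': 0 ⇒ 0;  out=∅∪out(0)=∅
  fail(15) 'bc': from fail(14)=0 chase 'c': 0 ⇒ 0;  out=∅∪out(0)=∅
  fail(3) 'abd': from fail(2)=14 chase 'd': 14→0 ⇒ 7;  out=∅∪out(7)=∅
  fail(9) 'dbc': from fail(8)=14 chase 'c': 14 ⇒ 15;  out=∅∪out(15)=∅
  fail(13) 'acb': from fail(12)=0 chase 'b': 0 ⇒ 14;  out={3}∪out(14)={3}
  fail(16) 'bcc': from fail(15)=0 chase 'c': 0 ⇒ 0;  out=∅∪out(0)=∅
  fail(4) 'abdc': from fail(3)=7 chase 'c': 7→0 ⇒ 0;  out=∅∪out(0)=∅
  fail(10) 'dbcc': from fail(9)=15 chase 'c': 15 ⇒ 16;  out=∅∪out(16)=∅
  fail(17) 'bccc': from fail(16)=0 chase 'c': 0 ⇒ 0;  out={4}∪out(0)={4}
  fail(5) 'abdca': from fail(4)=0 chase 'a': 0 ⇒ 1;  out=∅∪out(1)=∅
  fail(11) 'dbccc': from fail(10)=16 chase 'c': 16 ⇒ 17;  out={2}∪out(17)={2,4}
  fail(6) 'abdcab': from fail(5)=1 chase 'b': 1 ⇒ 2;  out={0}∪out(2)={0,1}

Scan:
[0] read 'a'  n0⇒n1
[1] read 'b'  n1⇒n2  ** P1@[0:1]
[2] read 'd'  n2⇒n3
[3] read 'c'  n3⇒n4
[4] read 'a'  n4⇒n5
[5] read 'b'  n5⇒n6  ** P0@[0:5],P1@[4:5]
[6] read 'c'  n6⇒n15 (fail-walked)
[7] read 'd'  n15⇒n7 (fail-walked)
[8] read 'a'  n7⇒n1 (fail-walked)
[9] read 'c'  n1⇒n12
[10] read 'b'  n12⇒n13  ** P3@[8:10]
[11] read 'b'  n13⇒n14 (fail-walked)
[12] read 'b'  n14⇒n14 (fail-walked)
[13] read 'a'  n14⇒n1 (fail-walked)
[14] read 'b'  n1⇒n2  ** P1@[13:14]
[15] read 'a'  n2⇒n1 (fail-walked)
[16] read 'b'  n1⇒n2  ** P1@[15:16]
[17] read 'a'  n2⇒n1 (fail-walked)
[18] read 'a'  n1⇒n1 (fail-walked)
[19] read 'b'  n1⇒n2  ** P1@[18:19]
[20] read 'a'  n2⇒n1 (fail-walked)
[21] read 'b'  n1⇒n2  ** P1@[20:21]
[22] read 'd'  n2⇒n3
[23] read 'c'  n3⇒n4
[24] read 'a'  n4⇒n5
[25] read 'b'  n5⇒n6  ** P0@[20:25],P1@[24:25]
[26] read 'c'  n6⇒n15 (fail-walked)
[27] read 'd'  n15⇒n7 (fail-walked)
[28] read 'b'  n7⇒n8
[29] read 'c'  n8⇒n9
[30] read 'c'  n9⇒n10
[31] read 'c'  n10⇒n11  ** P2@[27:31],P4@[28:31]
[32] read 'b'  n11⇒n14 (fail-walked)
[33] read 'a'  n14⇒n1 (fail-walked)
[34] read 'a'  n1⇒n1 (fail-walked)
[35] read 'b'  n1⇒n2  ** P1@[34:35]
[36] read 'd'  n2⇒n3
[37] read 'a'  n3⇒n1 (fail-walked)
[38] read 'c'  n1⇒n12
[39] read 'b'  n12⇒n13  ** P3@[37:39]
[40] read 'd'  n13⇒n7 (fail-walked)
[41] read 'b'  n7⇒n8
[42] read 'c'  n8⇒n9
[43] read 'c'  n9⇒n10
[44] read 'c'  n10⇒n11  ** P2@[40:44],P4@[41:44]
[45] read 'b'  n11⇒n14 (fail-walked)
[46] read 'a'  n14⇒n1 (fail-walked)
[47] read 'd'  n1⇒n7 (fail-walked)
[48] read 'd'  n7⇒n7 (fail-walked)
[49] read 'd'  n7⇒n7 (fail-walked)
[50] read 'b'  n7⇒n8
[51] read 'c'  n8⇒n9
[52] read 'c'  n9⇒n10
[53] read 'c'  n10⇒n11  ** P2@[49:53],P4@[50:53]
[54] read 'b'  n11⇒n14 (fail-walked)
[55] read 'c'  n14⇒n15
[56] read 'c'  n15⇒n16
[57] read 'c'  n16⇒n17  ** P4@[54:57]
[58] read 'b'  n17⇒n14 (fail-walked)
[59] read 'c'  n14⇒n15
[60] read 'c'  n15⇒n16

Matches: [[1,1],[5,0],[5,1],[10,3],[14,1],[16,1],[19,1],[21,1],[25,0],[25,1],[31,2],[31,4],[35,1],[39,3],[44,2],[44,4],[53,2],[53,4],[57,4]]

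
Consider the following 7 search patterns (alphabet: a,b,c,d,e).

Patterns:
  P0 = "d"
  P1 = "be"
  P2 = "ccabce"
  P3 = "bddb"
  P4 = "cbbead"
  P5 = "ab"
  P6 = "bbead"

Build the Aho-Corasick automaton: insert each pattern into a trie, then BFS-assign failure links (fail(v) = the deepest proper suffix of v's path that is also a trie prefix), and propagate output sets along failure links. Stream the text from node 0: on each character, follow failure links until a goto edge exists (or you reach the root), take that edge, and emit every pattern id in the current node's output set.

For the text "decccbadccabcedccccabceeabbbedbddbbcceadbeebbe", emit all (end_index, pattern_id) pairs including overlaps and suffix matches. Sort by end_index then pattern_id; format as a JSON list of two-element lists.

Build:
Trie nodes:
  0='ε' goto a→18 b→2 c→4 d→1
  1='d' goto ·  ←P0
  2='b' goto b→20 d→10 e→3
  3='be' goto ·  ←P1
  4='c' goto b→13 c→5
  5='cc' goto a→6
  6='cca' goto b→7
  7='ccab' goto c→8
  8='ccabc' goto e→9
  9='ccabce' goto ·  ←P2
  10='bd' goto d→11
  11='bdd' goto b→12
  12='bddb' goto ·  ←P3
  13='cb' goto b→14
  14='cbb' goto e→15
  15='cbbe' goto a→16
  16='cbbea' goto d→17
  17='cbbead' goto ·  ←P4
  18='a' goto b→19
  19='ab' goto ·  ←P5
  20='bb' goto e→21
  21='bbe' goto a→22
  22='bbea' goto d→23
  23='bbead' goto ·  ←P6

Failure links (BFS by depth):
  fail(1) 'd': from fail(0)=0 chase 'd': 0 ⇒ 0;  out={0}∪out(0)={0}
  fail(2) 'b': from fail(0)=0 chase 'b': 0 ⇒ 0;  out=∅∪out(0)=∅
  fail(4) 'c': from fail(0)=0 chase 'c': 0 ⇒ 0;  out=∅∪out(0)=∅
  fail(18) 'a': from fail(0)=0 chase 'a': 0 ⇒ 0;  out=∅∪out(0)=∅
  fail(3) 'be': from fail(2)=0 chase 'e': 0 ⇒ 0;  out={1}∪out(0)={1}
  fail(5) 'cc': from fail(4)=0 chase 'c': 0 ⇒ 4;  out=∅∪out(4)=∅
  fail(10) 'bd': from fail(2)=0 chase 'd': 0 ⇒ 1;  out=∅∪out(1)={0}
  fail(13) 'cb': from fail(4)=0 chase 'b': 0 ⇒ 2;  out=∅∪out(2)=∅
  fail(19) 'ab': from fail(18)=0 chase 'b': 0 ⇒ 2;  out={5}∪out(2)={5}
  fail(20) 'bb': from fail(2)=0 chase 'b': 0 ⇒ 2;  out=∅∪out(2)=∅
  fail(6) 'cca': from fail(5)=4 chase 'a': 4→0 ⇒ 18;  out=∅∪out(18)=∅
  fail(11) 'bdd': from fail(10)=1 chase 'd': 1→0 ⇒ 1;  out=∅∪out(1)={0}
  fail(14) 'cbb': from fail(13)=2 chase 'b': 2 ⇒ 20;  out=∅∪out(20)=∅
  fail(21) 'bbe': from fail(20)=2 chase 'e': 2 ⇒ 3;  out=∅∪out(3)={1}
  fail(7) 'ccab': from fail(6)=18 chase 'b': 18 ⇒ 19;  out=∅∪out(19)={5}
  fail(12) 'bddb': from fail(11)=1 chase 'b': 1→0 ⇒ 2;  out={3}∪out(2)={3}
  fail(15) 'cbbe': from fail(14)=20 chase 'e': 20 ⇒ 21;  out=∅∪out(21)={1}
  fail(22) 'bbea': from fail(21)=3 chase 'a': 3→0 ⇒ 18;  out=∅∪out(18)=∅
  fail(8) 'ccabc': from fail(7)=19 chase 'c': 19→2→0 ⇒ 4;  out=∅∪out(4)=∅
  fail(16) 'cbbea': from fail(15)=21 chase 'a': 21 ⇒ 22;  out=∅∪out(22)=∅
  fail(23) 'bbead': from fail(22)=18 chase 'd': 18→0 ⇒ 1;  out={6}∪out(1)={0,6}
  fail(9) 'ccabce': from fail(8)=4 chase 'e': 4→0 ⇒ 0;  out={2}∪out(0)={2}
  fail(17) 'cbbead': from fail(16)=22 chase 'd': 22 ⇒ 23;  out={4}∪out(23)={0,4,6}

Scan:
pos 0 'd': at 1  emit P0@[0:0]
pos 1 'e': at 0 ·f
pos 2 'c': at 4
pos 3 'c': at 5
pos 4 'c': at 5 ·f
pos 5 'b': at 13 ·f
pos 6 'a': at 18 ·f
pos 7 'd': at 1 ·f  emit P0@[7:7]
pos 8 'c': at 4 ·f
pos 9 'c': at 5
pos 10 'a': at 6
pos 11 'b': at 7  emit P5@[10:11]
pos 12 'c': at 8
pos 13 'e': at 9  emit P2@[8:13]
pos 14 'd': at 1 ·f  emit P0@[14:14]
pos 15 'c': at 4 ·f
pos 16 'c': at 5
pos 17 'c': at 5 ·f
pos 18 'c': at 5 ·f
pos 19 'a': at 6
pos 20 'b': at 7  emit P5@[19:20]
pos 21 'c': at 8
pos 22 'e': at 9  emit P2@[17:22]
pos 23 'e': at 0 ·f
pos 24 'a': at 18
pos 25 'b': at 19  emit P5@[24:25]
pos 26 'b': at 20 ·f
pos 27 'b': at 20 ·f
pos 28 'e': at 21  emit P1@[27:28]
pos 29 'd': at 1 ·f  emit P0@[29:29]
pos 30 'b': at 2 ·f
pos 31 'd': at 10  emit P0@[31:31]
pos 32 'd': at 11  emit P0@[32:32]
pos 33 'b': at 12  emit P3@[30:33]
pos 34 'b': at 20 ·f
pos 35 'c': at 4 ·f
pos 36 'c': at 5
pos 37 'e': at 0 ·f
pos 38 'a': at 18
pos 39 'd': at 1 ·f  emit P0@[39:39]
pos 40 'b': at 2 ·f
pos 41 'e': at 3  emit P1@[40:41]
pos 42 'e': at 0 ·f
pos 43 'b': at 2
pos 44 'b': at 20
pos 45 'e': at 21  emit P1@[44:45]

All matches (sorted): [[0,0],[7,0],[11,5],[13,2],[14,0],[20,5],[22,2],[25,5],[28,1],[29,0],[31,0],[32,0],[33,3],[39,0],[41,1],[45,1]]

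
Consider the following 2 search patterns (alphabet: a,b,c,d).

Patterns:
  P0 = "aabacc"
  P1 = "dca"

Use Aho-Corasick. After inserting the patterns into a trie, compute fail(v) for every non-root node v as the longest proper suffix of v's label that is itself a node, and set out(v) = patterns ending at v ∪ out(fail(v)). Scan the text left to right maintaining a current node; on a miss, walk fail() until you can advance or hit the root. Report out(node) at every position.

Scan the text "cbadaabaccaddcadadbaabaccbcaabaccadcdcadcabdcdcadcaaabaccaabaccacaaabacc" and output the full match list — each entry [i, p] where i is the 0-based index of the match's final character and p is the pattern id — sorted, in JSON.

Build:
Trie (insert patterns):
  0='ε' goto a→1 d→7
  1='a' goto a→2
  2='aa' goto b→3
  3='aab' goto a→4
  4='aaba' goto c→5
  5='aabac' goto c→6
  6='aabacc' goto ·  ←P0
  7='d' goto c→8
  8='dc' goto a→9
  9='dca' goto ·  ←P1

BFS fail/out derivation:
  n1('a'): parent n0 fail=0; on 'a' 0 → fail=0;  out ∅∪∅=∅
  n7('d'): parent n0 fail=0; on 'd' 0 → fail=0;  out ∅∪∅=∅
  n2('aa'): parent n1 fail=0; on 'a' 0 → fail=1;  out ∅∪∅=∅
  n8('dc'): parent n7 fail=0; on 'c' 0 → fail=0;  out ∅∪∅=∅
  n3('aab'): parent n2 fail=1; on 'b' 1→0 → fail=0;  out ∅∪∅=∅
  n9('dca'): parent n8 fail=0; on 'a' 0 → fail=1;  out {1}∪∅={1}
  n4('aaba'): parent n3 fail=0; on 'a' 0 → fail=1;  out ∅∪∅=∅
  n5('aabac'): parent n4 fail=1; on 'c' 1→0 → fail=0;  out ∅∪∅=∅
  n6('aabacc'): parent n5 fail=0; on 'c' 0 → fail=0;  out {0}∪∅={0}

Text stream:
pos 0 'c': at 0
pos 1 'b': at 0
pos 2 'a': at 1
pos 3 'd': at 7 (fail-walked)
pos 4 'a': at 1 (fail-walked)
pos 5 'a': at 2
pos 6 'b': at 3
pos 7 'a': at 4
pos 8 'c': at 5
pos 9 'c': at 6  ** P0@[4:9]
pos 10 'a': at 1 (fail-walked)
pos 11 'd': at 7 (fail-walked)
pos 12 'd': at 7 (fail-walked)
pos 13 'c': at 8
pos 14 'a': at 9  ** P1@[12:14]
pos 15 'd': at 7 (fail-walked)
pos 16 'a': at 1 (fail-walked)
pos 17 'd': at 7 (fail-walked)
pos 18 'b': at 0 (fail-walked)
pos 19 'a': at 1
pos 20 'a': at 2
pos 21 'b': at 3
pos 22 'a': at 4
pos 23 'c': at 5
pos 24 'c': at 6  ** P0@[19:24]
pos 25 'b': at 0 (fail-walked)
pos 26 'c': at 0
pos 27 'a': at 1
pos 28 'a': at 2
pos 29 'b': at 3
pos 30 'a': at 4
pos 31 'c': at 5
pos 32 'c': at 6  ** P0@[27:32]
pos 33 'a': at 1 (fail-walked)
pos 34 'd': at 7 (fail-walked)
pos 35 'c': at 8
pos 36 'd': at 7 (fail-walked)
pos 37 'c': at 8
pos 38 'a': at 9  ** P1@[36:38]
pos 39 'd': at 7 (fail-walked)
pos 40 'c': at 8
pos 41 'a': at 9  ** P1@[39:41]
pos 42 'b': at 0 (fail-walked)
pos 43 'd': at 7
pos 44 'c': at 8
pos 45 'd': at 7 (fail-walked)
pos 46 'c': at 8
pos 47 'a': at 9  ** P1@[45:47]
pos 48 'd': at 7 (fail-walked)
pos 49 'c': at 8
pos 50 'a': at 9  ** P1@[48:50]
pos 51 'a': at 2 (fail-walked)
pos 52 'a': at 2 (fail-walked)
pos 53 'b': at 3
pos 54 'a': at 4
pos 55 'c': at 5
pos 56 'c': at 6  ** P0@[51:56]
pos 57 'a': at 1 (fail-walked)
pos 58 'a': at 2
pos 59 'b': at 3
pos 60 'a': at 4
pos 61 'c': at 5
pos 62 'c': at 6  ** P0@[57:62]
pos 63 'a': at 1 (fail-walked)
pos 64 'c': at 0 (fail-walked)
pos 65 'a': at 1
pos 66 'a': at 2
pos 67 'a': at 2 (fail-walked)
pos 68 'b': at 3
pos 69 'a': at 4
pos 70 'c': at 5
pos 71 'c': at 6  ** P0@[66:71]

Result: [[9,0],[14,1],[24,0],[32,0],[38,1],[41,1],[47,1],[50,1],[56,0],[62,0],[71,0]]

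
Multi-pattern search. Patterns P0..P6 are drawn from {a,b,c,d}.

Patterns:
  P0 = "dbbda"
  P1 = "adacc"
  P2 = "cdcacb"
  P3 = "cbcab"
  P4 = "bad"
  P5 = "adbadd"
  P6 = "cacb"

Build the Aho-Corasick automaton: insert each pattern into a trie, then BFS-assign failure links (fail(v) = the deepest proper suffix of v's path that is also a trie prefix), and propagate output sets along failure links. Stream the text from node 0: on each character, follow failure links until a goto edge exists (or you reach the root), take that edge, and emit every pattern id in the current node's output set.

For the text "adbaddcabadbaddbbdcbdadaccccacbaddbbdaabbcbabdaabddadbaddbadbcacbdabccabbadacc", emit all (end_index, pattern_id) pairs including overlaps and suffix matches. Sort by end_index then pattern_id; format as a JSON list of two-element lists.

Build automaton:
Trie nodes:
  n0 'ε': a→6 b→21 c→11 d→1
  n1 'd': b→2
  n2 'db': b→3
  n3 'dbb': d→4
  n4 'dbbd': a→5
  n5 'dbbda': ·  [P0 ends]
  n6 'a': d→7
  n7 'ad': a→8 b→24
  n8 'ada': c→9
  n9 'adac': c→10
  n10 'adacc': ·  [P1 ends]
  n11 'c': a→28 b→17 d→12
  n12 'cd': c→13
  n13 'cdc': a→14
  n14 'cdca': c→15
  n15 'cdcac': b→16
  n16 'cdcacb': ·  [P2 ends]
  n17 'cb': c→18
  n18 'cbc': a→19
  n19 'cbca': b→20
  n20 'cbcab': ·  [P3 ends]
  n21 'b': a→22
  n22 'ba': d→23
  n23 'bad': ·  [P4 ends]
  n24 'adb': a→25
  n25 'adba': d→26
  n26 'adbad': d→27
  n27 'adbadd': ·  [P5 ends]
  n28 'ca': c→29
  n29 'cac': b→30
  n30 'cacb': ·  [P6 ends]

Failure links (BFS by depth):
  n1('d'): parent n0 fail=0; on 'd' 0 → fail=0;  out ∅∪∅=∅
  n6('a'): parent n0 fail=0; on 'a' 0 → fail=0;  out ∅∪∅=∅
  n11('c'): parent n0 fail=0; on 'c' 0 → fail=0;  out ∅∪∅=∅
  n21('b'): parent n0 fail=0; on 'b' 0 → fail=0;  out ∅∪∅=∅
  n2('db'): parent n1 fail=0; on 'b' 0 → fail=21;  out ∅∪∅=∅
  n7('ad'): parent n6 fail=0; on 'd' 0 → fail=1;  out ∅∪∅=∅
  n12('cd'): parent n11 fail=0; on 'd' 0 → fail=1;  out ∅∪∅=∅
  n17('cb'): parent n11 fail=0; on 'b' 0 → fail=21;  out ∅∪∅=∅
  n22('ba'): parent n21 fail=0; on 'a' 0 → fail=6;  out ∅∪∅=∅
  n28('ca'): parent n11 fail=0; on 'a' 0 → fail=6;  out ∅∪∅=∅
  n3('dbb'): parent n2 fail=21; on 'b' 21→0 → fail=21;  out ∅∪∅=∅
  n8('ada'): parent n7 fail=1; on 'a' 1→0 → fail=6;  out ∅∪∅=∅
  n13('cdc'): parent n12 fail=1; on 'c' 1→0 → fail=11;  out ∅∪∅=∅
  n18('cbc'): parent n17 fail=21; on 'c' 21→0 → fail=11;  out ∅∪∅=∅
  n23('bad'): parent n22 fail=6; on 'd' 6 → fail=7;  out {4}∪∅={4}
  n24('adb'): parent n7 fail=1; on 'b' 1 → fail=2;  out ∅∪∅=∅
  n29('cac'): parent n28 fail=6; on 'c' 6→0 → fail=11;  out ∅∪∅=∅
  n4('dbbd'): parent n3 fail=21; on 'd' 21→0 → fail=1;  out ∅∪∅=∅
  n9('adac'): parent n8 fail=6; on 'c' 6→0 → fail=11;  out ∅∪∅=∅
  n14('cdca'): parent n13 fail=11; on 'a' 11 → fail=28;  out ∅∪∅=∅
  n19('cbca'): parent n18 fail=11; on 'a' 11 → fail=28;  out ∅∪∅=∅
  n25('adba'): parent n24 fail=2; on 'a' 2→21 → fail=22;  out ∅∪∅=∅
  n30('cacb'): parent n29 fail=11; on 'b' 11 → fail=17;  out {6}∪∅={6}
  n5('dbbda'): parent n4 fail=1; on 'a' 1→0 → fail=6;  out {0}∪∅={0}
  n10('adacc'): parent n9 fail=11; on 'c' 11→0 → fail=11;  out {1}∪∅={1}
  n15('cdcac'): parent n14 fail=28; on 'c' 28 → fail=29;  out ∅∪∅=∅
  n20('cbcab'): parent n19 fail=28; on 'b' 28→6→0 → fail=21;  out {3}∪∅={3}
  n26('adbad'): parent n25 fail=22; on 'd' 22 → fail=23;  out ∅∪{4}={4}
  n16('cdcacb'): parent n15 fail=29; on 'b' 29 → fail=30;  out {2}∪{6}={2,6}
  n27('adbadd'): parent n26 fail=23; on 'd' 23→7→1→0 → fail=1;  out {5}∪∅={5}

Run:
i=0 'a': node 0→6
i=1 'd': node 6→7
i=2 'b': node 7→24
i=3 'a': node 24→25
i=4 'd': node 25→26  → match P4@[2:4]
i=5 'd': node 26→27  → match P5@[0:5]
i=6 'c': node 27→11 (via fail)
i=7 'a': node 11→28
i=8 'b': node 28→21 (via fail)
i=9 'a': node 21→22
i=10 'd': node 22→23  → match P4@[8:10]
i=11 'b': node 23→24 (via fail)
i=12 'a': node 24→25
i=13 'd': node 25→26  → match P4@[11:13]
i=14 'd': node 26→27  → match P5@[9:14]
i=15 'b': node 27→2 (via fail)
i=16 'b': node 2→3
i=17 'd': node 3→4
i=18 'c': node 4→11 (via fail)
i=19 'b': node 11→17
i=20 'd': node 17→1 (via fail)
i=21 'a': node 1→6 (via fail)
i=22 'd': node 6→7
i=23 'a': node 7→8
i=24 'c': node 8→9
i=25 'c': node 9→10  → match P1@[21:25]
i=26 'c': node 10→11 (via fail)
i=27 'c': node 11→11 (via fail)
i=28 'a': node 11→28
i=29 'c': node 28→29
i=30 'b': node 29→30  → match P6@[27:30]
i=31 'a': node 30→22 (via fail)
i=32 'd': node 22→23  → match P4@[30:32]
i=33 'd': node 23→1 (via fail)
i=34 'b': node 1→2
i=35 'b': node 2→3
i=36 'd': node 3→4
i=37 'a': node 4→5  → match P0@[33:37]
i=38 'a': node 5→6 (via fail)
i=39 'b': node 6→21 (via fail)
i=40 'b': node 21→21 (via fail)
i=41 'c': node 21→11 (via fail)
i=42 'b': node 11→17
i=43 'a': node 17→22 (via fail)
i=44 'b': node 22→21 (via fail)
i=45 'd': node 21→1 (via fail)
i=46 'a': node 1→6 (via fail)
i=47 'a': node 6→6 (via fail)
i=48 'b': node 6→21 (via fail)
i=49 'd': node 21→1 (via fail)
i=50 'd': node 1→1 (via fail)
i=51 'a': node 1→6 (via fail)
i=52 'd': node 6→7
i=53 'b': node 7→24
i=54 'a': node 24→25
i=55 'd': node 25→26  → match P4@[53:55]
i=56 'd': node 26→27  → match P5@[51:56]
i=57 'b': node 27→2 (via fail)
i=58 'a': node 2→22 (via fail)
i=59 'd': node 22→23  → match P4@[57:59]
i=60 'b': node 23→24 (via fail)
i=61 'c': node 24→11 (via fail)
i=62 'a': node 11→28
i=63 'c': node 28→29
i=64 'b': node 29→30  → match P6@[61:64]
i=65 'd': node 30→1 (via fail)
i=66 'a': node 1→6 (via fail)
i=67 'b': node 6→21 (via fail)
i=68 'c': node 21→11 (via fail)
i=69 'c': node 11→11 (via fail)
i=70 'a': node 11→28
i=71 'b': node 28→21 (via fail)
i=72 'b': node 21→21 (via fail)
i=73 'a': node 21→22
i=74 'd': node 22→23  → match P4@[72:74]
i=75 'a': node 23→8 (via fail)
i=76 'c': node 8→9
i=77 'c': node 9→10  → match P1@[73:77]

Matches: [[4,4],[5,5],[10,4],[13,4],[14,5],[25,1],[30,6],[32,4],[37,0],[55,4],[56,5],[59,4],[64,6],[74,4],[77,1]]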